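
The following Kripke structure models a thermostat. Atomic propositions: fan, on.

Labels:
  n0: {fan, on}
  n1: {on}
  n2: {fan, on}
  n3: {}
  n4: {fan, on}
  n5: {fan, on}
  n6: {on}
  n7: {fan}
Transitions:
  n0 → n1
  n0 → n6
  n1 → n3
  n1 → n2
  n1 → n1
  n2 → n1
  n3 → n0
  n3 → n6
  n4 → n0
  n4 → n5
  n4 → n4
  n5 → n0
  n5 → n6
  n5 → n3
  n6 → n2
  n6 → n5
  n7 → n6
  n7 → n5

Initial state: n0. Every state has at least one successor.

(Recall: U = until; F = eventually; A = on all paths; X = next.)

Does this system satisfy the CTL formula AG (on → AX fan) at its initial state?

Violated

States satisfying on → AX fan: {n3, n4, n6, n7}.
States satisfying AG (on → AX fan): ∅.
n0 is reachable from n0 and violates on → AX fan, so AG fails at n0.
n0 ∉ Sat(AG (on → AX fan)).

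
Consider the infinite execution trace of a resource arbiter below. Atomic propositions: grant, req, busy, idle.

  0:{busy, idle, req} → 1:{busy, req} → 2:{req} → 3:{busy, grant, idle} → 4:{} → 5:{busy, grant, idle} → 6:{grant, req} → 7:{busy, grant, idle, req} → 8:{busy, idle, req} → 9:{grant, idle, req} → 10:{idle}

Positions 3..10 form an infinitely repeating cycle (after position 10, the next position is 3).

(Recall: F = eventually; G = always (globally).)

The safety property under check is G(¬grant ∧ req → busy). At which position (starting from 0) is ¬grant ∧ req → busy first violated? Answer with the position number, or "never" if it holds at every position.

Check ¬grant ∧ req → busy at each position in order: 0 ✓, 1 ✓.
At position 2 the labels are {req}, so ¬grant ∧ req → busy is false there. This is the first violation.

2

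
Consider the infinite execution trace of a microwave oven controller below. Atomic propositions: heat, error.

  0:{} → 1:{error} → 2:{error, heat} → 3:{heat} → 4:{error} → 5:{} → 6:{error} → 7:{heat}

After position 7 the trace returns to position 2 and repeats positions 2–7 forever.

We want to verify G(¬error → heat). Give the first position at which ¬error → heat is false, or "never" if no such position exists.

0

At position 0 the labels are {}, so ¬error → heat is false there. This is the first violation.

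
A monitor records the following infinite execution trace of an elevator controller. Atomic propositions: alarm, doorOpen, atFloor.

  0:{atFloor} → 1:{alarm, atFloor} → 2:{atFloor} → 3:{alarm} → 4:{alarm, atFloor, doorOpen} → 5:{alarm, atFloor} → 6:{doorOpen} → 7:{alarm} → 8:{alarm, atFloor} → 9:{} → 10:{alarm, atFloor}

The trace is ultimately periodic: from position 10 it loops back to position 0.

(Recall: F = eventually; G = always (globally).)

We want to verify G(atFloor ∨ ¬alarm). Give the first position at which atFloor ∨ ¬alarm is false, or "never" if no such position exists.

3

Check atFloor ∨ ¬alarm at each position in order: 0 ✓, 1 ✓, 2 ✓.
At position 3 the labels are {alarm}, so atFloor ∨ ¬alarm is false there. This is the first violation.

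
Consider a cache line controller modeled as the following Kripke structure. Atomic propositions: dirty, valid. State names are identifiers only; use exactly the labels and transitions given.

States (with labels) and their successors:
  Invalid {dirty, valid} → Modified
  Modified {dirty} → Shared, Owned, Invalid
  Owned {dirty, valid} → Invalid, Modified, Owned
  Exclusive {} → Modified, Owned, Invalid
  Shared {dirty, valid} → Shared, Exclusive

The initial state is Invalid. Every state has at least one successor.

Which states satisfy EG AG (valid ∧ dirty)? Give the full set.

none

States satisfying AG (valid ∧ dirty): ∅.
States satisfying EG AG (valid ∧ dirty): ∅.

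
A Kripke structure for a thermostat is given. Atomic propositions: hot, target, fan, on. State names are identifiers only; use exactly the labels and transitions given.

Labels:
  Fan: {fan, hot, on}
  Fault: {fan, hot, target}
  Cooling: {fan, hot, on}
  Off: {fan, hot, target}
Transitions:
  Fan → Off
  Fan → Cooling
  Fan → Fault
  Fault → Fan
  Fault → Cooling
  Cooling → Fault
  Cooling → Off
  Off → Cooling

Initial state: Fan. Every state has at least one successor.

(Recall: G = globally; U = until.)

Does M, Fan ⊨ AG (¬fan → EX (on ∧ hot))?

States satisfying ¬fan → EX (on ∧ hot): {Fan, Fault, Cooling, Off}.
States satisfying AG (¬fan → EX (on ∧ hot)): {Fan, Fault, Cooling, Off}.
Every state reachable from Fan satisfies ¬fan → EX (on ∧ hot).
Fan ∈ Sat(AG (¬fan → EX (on ∧ hot))).

Holds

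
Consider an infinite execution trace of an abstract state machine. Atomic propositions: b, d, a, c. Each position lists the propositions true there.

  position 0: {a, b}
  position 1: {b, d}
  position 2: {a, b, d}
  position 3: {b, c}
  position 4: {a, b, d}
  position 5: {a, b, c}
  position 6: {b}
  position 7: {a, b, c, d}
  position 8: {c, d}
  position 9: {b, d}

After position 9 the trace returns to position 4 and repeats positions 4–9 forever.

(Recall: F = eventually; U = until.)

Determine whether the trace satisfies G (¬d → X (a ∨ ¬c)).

¬d → X (a ∨ ¬c) holds at every position 0..9, and those are all positions ever visited, so G (¬d → X (a ∨ ¬c)) holds.
Positions where ¬d holds: 0, 3, 5, 6.
Check X (a ∨ ¬c) at each: 0→ok, 3→ok, 5→ok, 6→ok.

Holds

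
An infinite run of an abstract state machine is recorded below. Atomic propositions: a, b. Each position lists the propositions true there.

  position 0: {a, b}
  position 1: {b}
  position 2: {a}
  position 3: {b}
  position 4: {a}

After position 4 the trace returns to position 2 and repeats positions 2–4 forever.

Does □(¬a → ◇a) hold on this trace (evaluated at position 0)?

¬a → ◇a holds at every position 0..4, and those are all positions ever visited, so □(¬a → ◇a) holds.
Positions where ¬a holds: 1, 3.
Check ◇a at each: 1→ok, 3→ok.

Holds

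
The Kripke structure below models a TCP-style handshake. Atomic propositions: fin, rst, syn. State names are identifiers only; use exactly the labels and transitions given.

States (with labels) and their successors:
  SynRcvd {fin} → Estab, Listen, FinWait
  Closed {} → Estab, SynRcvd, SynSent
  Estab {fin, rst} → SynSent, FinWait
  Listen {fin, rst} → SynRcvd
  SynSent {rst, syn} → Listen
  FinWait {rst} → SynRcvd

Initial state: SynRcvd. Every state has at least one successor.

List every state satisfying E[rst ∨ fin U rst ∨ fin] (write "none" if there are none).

{SynRcvd, Estab, Listen, SynSent, FinWait}

States satisfying rst ∨ fin: {SynRcvd, Estab, Listen, SynSent, FinWait}.
States satisfying E[rst ∨ fin U rst ∨ fin]: {SynRcvd, Estab, Listen, SynSent, FinWait}.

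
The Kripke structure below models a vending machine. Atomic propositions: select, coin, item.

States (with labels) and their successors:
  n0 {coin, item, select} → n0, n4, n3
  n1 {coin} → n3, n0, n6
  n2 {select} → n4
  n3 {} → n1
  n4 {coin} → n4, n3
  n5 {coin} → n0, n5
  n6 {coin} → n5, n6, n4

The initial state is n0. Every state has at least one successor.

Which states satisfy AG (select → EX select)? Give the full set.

{n0, n1, n3, n4, n5, n6}

States satisfying select → EX select: {n0, n1, n3, n4, n5, n6}.
States satisfying AG (select → EX select): {n0, n1, n3, n4, n5, n6}.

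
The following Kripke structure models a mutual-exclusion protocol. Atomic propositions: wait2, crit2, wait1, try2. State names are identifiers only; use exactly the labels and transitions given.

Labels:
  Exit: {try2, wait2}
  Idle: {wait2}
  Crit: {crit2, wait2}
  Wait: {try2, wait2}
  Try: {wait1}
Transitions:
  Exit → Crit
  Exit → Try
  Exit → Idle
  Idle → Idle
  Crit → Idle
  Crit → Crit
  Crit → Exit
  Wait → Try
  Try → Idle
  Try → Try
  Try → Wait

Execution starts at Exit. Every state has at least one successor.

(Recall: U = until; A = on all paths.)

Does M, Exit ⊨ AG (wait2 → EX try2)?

States satisfying wait2 → EX try2: {Crit, Try}.
States satisfying AG (wait2 → EX try2): ∅.
Exit is reachable from Exit and violates wait2 → EX try2, so AG fails at Exit.
Exit ∉ Sat(AG (wait2 → EX try2)).

No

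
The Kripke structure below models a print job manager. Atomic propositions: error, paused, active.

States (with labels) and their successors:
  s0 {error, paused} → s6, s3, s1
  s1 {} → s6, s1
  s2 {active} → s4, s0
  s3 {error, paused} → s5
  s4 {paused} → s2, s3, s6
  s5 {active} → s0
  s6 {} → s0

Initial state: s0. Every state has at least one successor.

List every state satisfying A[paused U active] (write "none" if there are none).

{s2, s3, s5}

States satisfying paused: {s0, s3, s4}.
States satisfying active: {s2, s5}.
States satisfying A[paused U active]: {s2, s3, s5}.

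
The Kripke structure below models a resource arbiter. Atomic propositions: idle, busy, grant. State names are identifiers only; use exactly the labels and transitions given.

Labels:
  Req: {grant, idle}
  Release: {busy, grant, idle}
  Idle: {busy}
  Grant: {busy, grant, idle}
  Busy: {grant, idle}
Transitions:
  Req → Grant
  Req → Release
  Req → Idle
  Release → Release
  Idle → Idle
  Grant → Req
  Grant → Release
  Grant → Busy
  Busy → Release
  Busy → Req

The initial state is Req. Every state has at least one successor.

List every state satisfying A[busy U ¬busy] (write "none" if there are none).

{Req, Busy}

States satisfying busy: {Release, Idle, Grant}.
States satisfying ¬busy: {Req, Busy}.
States satisfying A[busy U ¬busy]: {Req, Busy}.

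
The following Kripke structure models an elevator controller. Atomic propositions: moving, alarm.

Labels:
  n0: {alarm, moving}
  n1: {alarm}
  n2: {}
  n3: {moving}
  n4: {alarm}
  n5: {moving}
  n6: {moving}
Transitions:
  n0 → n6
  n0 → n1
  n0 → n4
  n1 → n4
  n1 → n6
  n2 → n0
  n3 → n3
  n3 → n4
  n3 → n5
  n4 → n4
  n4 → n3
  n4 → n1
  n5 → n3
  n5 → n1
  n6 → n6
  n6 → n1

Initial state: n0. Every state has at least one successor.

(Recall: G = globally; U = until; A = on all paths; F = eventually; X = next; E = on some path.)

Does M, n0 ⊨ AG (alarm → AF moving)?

Violated

States satisfying alarm → AF moving: {n0, n2, n3, n5, n6}.
States satisfying AG (alarm → AF moving): ∅.
n1 is reachable from n0 and violates alarm → AF moving, so AG fails at n0.
n0 ∉ Sat(AG (alarm → AF moving)).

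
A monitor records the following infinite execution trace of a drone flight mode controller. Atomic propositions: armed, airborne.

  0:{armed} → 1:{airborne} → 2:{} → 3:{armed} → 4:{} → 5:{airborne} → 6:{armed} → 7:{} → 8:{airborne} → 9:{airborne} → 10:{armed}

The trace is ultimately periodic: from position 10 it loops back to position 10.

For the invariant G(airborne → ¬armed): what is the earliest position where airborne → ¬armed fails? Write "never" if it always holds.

airborne → ¬armed holds at every position 0..10, and those are all the positions the trace ever visits, so the invariant G(airborne → ¬armed) is never violated.

never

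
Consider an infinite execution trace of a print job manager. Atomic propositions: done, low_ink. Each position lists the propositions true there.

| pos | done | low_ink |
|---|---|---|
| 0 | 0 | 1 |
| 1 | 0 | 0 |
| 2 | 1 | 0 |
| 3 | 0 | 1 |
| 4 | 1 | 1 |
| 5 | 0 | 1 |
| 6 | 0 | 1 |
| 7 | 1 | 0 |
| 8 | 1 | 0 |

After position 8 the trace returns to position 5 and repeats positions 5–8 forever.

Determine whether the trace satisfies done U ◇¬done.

Walking from position 0: ◇¬done first holds at position 0, and done holds at every earlier position along the way, so done U ◇¬done holds.

Yes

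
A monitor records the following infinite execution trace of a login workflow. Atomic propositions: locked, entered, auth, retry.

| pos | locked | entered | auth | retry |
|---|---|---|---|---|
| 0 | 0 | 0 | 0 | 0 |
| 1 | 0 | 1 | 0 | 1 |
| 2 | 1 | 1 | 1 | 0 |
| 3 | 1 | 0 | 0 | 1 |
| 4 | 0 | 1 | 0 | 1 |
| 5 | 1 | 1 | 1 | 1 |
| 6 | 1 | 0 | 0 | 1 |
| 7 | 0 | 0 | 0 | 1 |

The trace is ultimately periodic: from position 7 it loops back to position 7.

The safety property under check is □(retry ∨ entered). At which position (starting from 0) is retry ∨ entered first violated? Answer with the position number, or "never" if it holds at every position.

0

At position 0 the labels are {}, so retry ∨ entered is false there. This is the first violation.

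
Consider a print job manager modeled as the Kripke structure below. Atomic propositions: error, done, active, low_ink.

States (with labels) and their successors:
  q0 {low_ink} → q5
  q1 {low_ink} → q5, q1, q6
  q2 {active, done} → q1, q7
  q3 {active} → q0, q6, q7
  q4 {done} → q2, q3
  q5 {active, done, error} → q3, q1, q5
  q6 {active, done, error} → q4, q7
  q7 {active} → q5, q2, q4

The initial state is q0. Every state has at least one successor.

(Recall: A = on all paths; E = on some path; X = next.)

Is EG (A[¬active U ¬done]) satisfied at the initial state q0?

States satisfying A[¬active U ¬done]: {q0, q1, q3, q7}.
States satisfying EG (A[¬active U ¬done]): {q1}.
No suitable path/successor from q0 witnesses the formula.
q0 ∉ Sat(EG (A[¬active U ¬done])).

No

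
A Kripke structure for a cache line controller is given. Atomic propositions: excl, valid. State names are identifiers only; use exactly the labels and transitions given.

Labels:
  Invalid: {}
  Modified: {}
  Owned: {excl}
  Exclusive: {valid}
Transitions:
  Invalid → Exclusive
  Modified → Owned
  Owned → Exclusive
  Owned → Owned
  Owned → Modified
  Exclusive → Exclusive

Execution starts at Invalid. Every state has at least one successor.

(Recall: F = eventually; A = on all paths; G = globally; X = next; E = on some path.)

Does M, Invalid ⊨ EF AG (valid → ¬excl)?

States satisfying AG (valid → ¬excl): {Invalid, Modified, Owned, Exclusive}.
States satisfying EF AG (valid → ¬excl): {Invalid, Modified, Owned, Exclusive}.
Some path from Invalid reaches a state where AG (valid → ¬excl) holds.
Invalid ∈ Sat(EF AG (valid → ¬excl)).

Satisfied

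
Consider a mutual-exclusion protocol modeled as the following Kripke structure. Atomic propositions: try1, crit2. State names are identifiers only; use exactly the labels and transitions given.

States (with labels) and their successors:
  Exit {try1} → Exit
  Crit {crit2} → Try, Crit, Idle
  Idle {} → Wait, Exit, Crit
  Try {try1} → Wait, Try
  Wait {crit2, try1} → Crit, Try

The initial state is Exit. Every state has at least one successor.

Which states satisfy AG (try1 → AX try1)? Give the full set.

{Exit}

States satisfying try1 → AX try1: {Exit, Crit, Idle, Try}.
States satisfying AG (try1 → AX try1): {Exit}.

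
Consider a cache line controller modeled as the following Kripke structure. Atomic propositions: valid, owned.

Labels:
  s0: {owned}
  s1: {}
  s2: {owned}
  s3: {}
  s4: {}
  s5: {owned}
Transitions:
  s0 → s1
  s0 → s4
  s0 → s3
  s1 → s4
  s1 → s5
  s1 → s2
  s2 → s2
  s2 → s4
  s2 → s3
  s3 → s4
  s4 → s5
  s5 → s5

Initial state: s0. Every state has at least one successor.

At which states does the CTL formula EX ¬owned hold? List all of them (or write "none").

{s0, s1, s2, s3}

States satisfying ¬owned: {s1, s3, s4}.
States satisfying EX ¬owned: {s0, s1, s2, s3}.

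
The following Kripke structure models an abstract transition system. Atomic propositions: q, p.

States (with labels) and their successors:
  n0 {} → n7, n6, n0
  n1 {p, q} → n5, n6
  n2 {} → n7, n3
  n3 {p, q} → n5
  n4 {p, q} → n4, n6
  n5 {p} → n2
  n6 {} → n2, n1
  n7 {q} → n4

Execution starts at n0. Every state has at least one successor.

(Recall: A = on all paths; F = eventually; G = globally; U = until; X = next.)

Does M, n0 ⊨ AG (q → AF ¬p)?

Violated

States satisfying q → AF ¬p: {n0, n1, n2, n3, n5, n6, n7}.
States satisfying AG (q → AF ¬p): ∅.
n4 is reachable from n0 and violates q → AF ¬p, so AG fails at n0.
n0 ∉ Sat(AG (q → AF ¬p)).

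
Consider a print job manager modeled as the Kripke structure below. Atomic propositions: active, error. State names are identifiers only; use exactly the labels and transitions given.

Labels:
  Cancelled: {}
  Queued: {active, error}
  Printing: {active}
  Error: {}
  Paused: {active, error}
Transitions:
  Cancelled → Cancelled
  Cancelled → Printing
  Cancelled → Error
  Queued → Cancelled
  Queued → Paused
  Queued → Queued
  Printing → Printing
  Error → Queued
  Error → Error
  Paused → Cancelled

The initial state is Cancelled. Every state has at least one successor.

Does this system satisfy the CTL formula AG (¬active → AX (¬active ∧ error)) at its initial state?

States satisfying ¬active → AX (¬active ∧ error): {Queued, Printing, Paused}.
States satisfying AG (¬active → AX (¬active ∧ error)): {Printing}.
Cancelled is reachable from Cancelled and violates ¬active → AX (¬active ∧ error), so AG fails at Cancelled.
Cancelled ∉ Sat(AG (¬active → AX (¬active ∧ error))).

No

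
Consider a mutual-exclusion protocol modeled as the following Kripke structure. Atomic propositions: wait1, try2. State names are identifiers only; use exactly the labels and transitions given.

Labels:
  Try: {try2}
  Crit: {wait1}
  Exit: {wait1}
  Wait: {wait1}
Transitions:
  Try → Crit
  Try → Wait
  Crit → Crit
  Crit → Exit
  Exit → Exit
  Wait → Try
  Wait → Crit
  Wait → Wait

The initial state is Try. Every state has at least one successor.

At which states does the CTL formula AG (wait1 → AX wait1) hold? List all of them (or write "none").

States satisfying wait1 → AX wait1: {Try, Crit, Exit}.
States satisfying AG (wait1 → AX wait1): {Crit, Exit}.

{Crit, Exit}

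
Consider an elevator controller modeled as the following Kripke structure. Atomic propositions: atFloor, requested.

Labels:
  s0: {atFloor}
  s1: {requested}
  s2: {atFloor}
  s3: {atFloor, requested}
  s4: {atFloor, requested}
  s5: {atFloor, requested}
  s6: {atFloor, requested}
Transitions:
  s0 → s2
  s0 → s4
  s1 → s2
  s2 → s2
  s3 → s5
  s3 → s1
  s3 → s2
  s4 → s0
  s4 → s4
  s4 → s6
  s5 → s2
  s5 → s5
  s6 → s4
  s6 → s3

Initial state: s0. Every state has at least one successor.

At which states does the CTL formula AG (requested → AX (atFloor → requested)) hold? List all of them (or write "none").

{s2}

States satisfying requested → AX (atFloor → requested): {s0, s2, s6}.
States satisfying AG (requested → AX (atFloor → requested)): {s2}.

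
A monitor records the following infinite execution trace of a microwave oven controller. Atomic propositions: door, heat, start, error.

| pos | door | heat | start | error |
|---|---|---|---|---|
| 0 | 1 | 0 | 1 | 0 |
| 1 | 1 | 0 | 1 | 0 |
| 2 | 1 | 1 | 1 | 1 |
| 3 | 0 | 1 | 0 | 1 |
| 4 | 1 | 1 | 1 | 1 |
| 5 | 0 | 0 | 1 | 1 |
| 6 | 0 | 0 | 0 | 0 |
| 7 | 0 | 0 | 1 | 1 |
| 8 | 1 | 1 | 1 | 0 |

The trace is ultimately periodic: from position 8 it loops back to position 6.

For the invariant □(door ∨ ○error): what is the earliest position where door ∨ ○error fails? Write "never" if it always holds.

5

Check door ∨ ○error at each position in order: 0 ✓, 1 ✓, 2 ✓, 3 ✓, 4 ✓.
At position 5 the labels are {error, start} and the next position 6 has {}, so door ∨ ○error is false there. This is the first violation.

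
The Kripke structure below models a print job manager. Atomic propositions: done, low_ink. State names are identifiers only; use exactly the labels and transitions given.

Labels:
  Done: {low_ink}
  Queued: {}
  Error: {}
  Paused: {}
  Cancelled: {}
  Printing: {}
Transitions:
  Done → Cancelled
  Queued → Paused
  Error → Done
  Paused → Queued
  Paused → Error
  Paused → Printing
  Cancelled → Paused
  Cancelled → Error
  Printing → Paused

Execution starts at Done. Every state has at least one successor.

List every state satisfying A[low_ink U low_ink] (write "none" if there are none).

{Done}

States satisfying low_ink: {Done}.
States satisfying A[low_ink U low_ink]: {Done}.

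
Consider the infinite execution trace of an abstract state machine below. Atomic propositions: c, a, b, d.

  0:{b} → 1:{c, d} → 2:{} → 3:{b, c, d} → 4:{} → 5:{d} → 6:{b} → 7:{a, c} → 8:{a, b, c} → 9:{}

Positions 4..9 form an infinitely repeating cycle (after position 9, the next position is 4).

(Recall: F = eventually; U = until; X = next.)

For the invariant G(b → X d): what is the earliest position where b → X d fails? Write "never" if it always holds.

3

Check b → X d at each position in order: 0 ✓, 1 ✓, 2 ✓.
At position 3 the labels are {b, c, d} and the next position 4 has {}, so b → X d is false there. This is the first violation.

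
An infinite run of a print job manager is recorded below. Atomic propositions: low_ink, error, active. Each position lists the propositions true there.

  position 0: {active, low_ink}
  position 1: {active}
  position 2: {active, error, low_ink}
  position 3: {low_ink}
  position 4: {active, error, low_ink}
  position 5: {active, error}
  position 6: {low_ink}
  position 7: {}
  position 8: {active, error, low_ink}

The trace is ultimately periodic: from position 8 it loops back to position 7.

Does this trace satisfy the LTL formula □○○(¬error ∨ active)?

○○(¬error ∨ active) holds at every position 0..8, and those are all positions ever visited, so □○○(¬error ∨ active) holds.

Satisfied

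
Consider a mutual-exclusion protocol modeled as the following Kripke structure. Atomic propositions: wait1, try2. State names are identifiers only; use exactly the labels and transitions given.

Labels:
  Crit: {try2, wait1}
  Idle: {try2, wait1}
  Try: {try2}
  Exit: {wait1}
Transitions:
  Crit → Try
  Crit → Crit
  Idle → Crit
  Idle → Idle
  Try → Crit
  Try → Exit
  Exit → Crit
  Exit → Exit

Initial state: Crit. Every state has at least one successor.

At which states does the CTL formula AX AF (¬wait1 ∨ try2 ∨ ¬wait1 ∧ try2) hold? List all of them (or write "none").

{Crit, Idle}

States satisfying AF (¬wait1 ∨ try2 ∨ ¬wait1 ∧ try2): {Crit, Idle, Try}.
States satisfying AX AF (¬wait1 ∨ try2 ∨ ¬wait1 ∧ try2): {Crit, Idle}.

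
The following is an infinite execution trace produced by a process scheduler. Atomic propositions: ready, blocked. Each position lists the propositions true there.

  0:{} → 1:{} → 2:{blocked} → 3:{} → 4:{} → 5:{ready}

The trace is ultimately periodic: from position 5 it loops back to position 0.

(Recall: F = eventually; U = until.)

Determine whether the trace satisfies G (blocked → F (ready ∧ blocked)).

blocked → F (ready ∧ blocked) must hold at every position from 0 onward. It fails at position 2, so G (blocked → F (ready ∧ blocked)) is false.
Positions where blocked holds: 2.
Check F (ready ∧ blocked) at each: 2→fails.

Does not hold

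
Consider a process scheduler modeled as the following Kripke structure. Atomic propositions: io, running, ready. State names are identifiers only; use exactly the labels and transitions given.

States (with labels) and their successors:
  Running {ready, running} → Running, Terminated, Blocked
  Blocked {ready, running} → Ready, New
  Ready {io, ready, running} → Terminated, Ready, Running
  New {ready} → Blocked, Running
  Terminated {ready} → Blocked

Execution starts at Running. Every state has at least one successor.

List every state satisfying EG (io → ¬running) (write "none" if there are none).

States satisfying io → ¬running: {Running, Blocked, New, Terminated}.
States satisfying EG (io → ¬running): {Running, Blocked, New, Terminated}.

{Running, Blocked, New, Terminated}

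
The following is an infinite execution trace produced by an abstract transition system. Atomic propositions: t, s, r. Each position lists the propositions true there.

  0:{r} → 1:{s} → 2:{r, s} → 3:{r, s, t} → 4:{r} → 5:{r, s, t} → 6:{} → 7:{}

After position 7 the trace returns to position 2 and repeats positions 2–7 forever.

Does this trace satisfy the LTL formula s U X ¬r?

Yes

Walking from position 0: X ¬r first holds at position 0, and s holds at every earlier position along the way, so s U X ¬r holds.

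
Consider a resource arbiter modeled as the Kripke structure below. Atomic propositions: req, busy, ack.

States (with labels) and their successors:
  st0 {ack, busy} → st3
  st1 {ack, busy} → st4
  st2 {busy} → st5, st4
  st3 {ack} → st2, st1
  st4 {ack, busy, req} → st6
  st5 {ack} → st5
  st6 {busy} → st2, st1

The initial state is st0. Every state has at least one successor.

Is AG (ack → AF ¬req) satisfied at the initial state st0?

Satisfied

States satisfying ack → AF ¬req: {st0, st1, st2, st3, st4, st5, st6}.
States satisfying AG (ack → AF ¬req): {st0, st1, st2, st3, st4, st5, st6}.
Every state reachable from st0 satisfies ack → AF ¬req.
st0 ∈ Sat(AG (ack → AF ¬req)).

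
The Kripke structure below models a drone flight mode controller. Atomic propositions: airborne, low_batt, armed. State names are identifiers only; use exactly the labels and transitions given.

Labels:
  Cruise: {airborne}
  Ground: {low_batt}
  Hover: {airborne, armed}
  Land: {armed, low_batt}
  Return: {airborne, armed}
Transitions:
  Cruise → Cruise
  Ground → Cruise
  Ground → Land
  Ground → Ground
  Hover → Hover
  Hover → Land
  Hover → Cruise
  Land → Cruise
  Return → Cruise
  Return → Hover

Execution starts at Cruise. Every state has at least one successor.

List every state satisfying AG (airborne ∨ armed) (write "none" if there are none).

States satisfying airborne ∨ armed: {Cruise, Hover, Land, Return}.
States satisfying AG (airborne ∨ armed): {Cruise, Hover, Land, Return}.

{Cruise, Hover, Land, Return}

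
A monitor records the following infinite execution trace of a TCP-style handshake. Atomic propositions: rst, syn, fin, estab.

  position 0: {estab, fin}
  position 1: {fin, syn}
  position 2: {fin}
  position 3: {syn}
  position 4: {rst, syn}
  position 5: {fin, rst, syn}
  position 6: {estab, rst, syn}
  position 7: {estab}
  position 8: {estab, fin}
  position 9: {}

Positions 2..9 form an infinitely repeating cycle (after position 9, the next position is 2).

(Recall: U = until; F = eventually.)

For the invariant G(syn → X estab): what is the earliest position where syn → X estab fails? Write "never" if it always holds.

1

Check syn → X estab at each position in order: 0 ✓.
At position 1 the labels are {fin, syn} and the next position 2 has {fin}, so syn → X estab is false there. This is the first violation.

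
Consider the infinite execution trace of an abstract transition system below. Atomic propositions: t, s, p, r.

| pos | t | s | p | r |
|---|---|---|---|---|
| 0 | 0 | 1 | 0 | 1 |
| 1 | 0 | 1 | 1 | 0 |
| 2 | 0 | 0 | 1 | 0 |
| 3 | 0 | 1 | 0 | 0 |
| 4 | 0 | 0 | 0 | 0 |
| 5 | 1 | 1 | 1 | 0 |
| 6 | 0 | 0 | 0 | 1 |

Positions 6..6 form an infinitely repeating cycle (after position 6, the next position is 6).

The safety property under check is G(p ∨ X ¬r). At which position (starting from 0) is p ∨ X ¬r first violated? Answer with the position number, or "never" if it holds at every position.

6

Check p ∨ X ¬r at each position in order: 0 ✓, 1 ✓, 2 ✓, 3 ✓, 4 ✓, 5 ✓.
At position 6 the labels are {r} and the next position 6 has {r}, so p ∨ X ¬r is false there. This is the first violation.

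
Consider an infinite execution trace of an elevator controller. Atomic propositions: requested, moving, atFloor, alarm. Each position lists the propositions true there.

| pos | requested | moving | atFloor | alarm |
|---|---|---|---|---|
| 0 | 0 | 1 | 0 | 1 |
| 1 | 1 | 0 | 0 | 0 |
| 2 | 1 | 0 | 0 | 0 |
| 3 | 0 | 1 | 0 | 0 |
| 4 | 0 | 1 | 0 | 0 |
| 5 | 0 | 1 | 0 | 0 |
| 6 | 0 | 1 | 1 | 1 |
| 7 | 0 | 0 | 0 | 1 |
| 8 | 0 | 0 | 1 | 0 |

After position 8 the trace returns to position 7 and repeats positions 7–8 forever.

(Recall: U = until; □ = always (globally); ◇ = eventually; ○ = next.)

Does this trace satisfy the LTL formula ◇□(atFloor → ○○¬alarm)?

Holds

□(atFloor → ○○¬alarm) holds at position 0, which is reachable from 0, so ◇□(atFloor → ○○¬alarm) holds.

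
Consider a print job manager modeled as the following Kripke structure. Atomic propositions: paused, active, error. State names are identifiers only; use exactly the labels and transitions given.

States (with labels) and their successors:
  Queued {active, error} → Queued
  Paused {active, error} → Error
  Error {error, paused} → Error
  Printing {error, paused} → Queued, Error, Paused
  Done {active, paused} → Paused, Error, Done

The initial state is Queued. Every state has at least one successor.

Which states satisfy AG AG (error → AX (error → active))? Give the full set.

{Queued}

States satisfying AG (error → AX (error → active)): {Queued}.
States satisfying AG AG (error → AX (error → active)): {Queued}.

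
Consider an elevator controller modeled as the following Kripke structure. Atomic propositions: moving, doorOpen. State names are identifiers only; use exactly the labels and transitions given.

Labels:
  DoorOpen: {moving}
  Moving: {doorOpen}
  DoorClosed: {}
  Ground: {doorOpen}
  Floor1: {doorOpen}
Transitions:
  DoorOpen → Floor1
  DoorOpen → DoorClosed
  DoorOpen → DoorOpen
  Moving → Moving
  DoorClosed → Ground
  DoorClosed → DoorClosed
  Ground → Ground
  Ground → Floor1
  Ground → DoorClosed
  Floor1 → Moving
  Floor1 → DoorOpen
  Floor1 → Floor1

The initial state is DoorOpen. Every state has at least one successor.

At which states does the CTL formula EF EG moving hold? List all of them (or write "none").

{DoorOpen, DoorClosed, Ground, Floor1}

States satisfying EG moving: {DoorOpen}.
States satisfying EF EG moving: {DoorOpen, DoorClosed, Ground, Floor1}.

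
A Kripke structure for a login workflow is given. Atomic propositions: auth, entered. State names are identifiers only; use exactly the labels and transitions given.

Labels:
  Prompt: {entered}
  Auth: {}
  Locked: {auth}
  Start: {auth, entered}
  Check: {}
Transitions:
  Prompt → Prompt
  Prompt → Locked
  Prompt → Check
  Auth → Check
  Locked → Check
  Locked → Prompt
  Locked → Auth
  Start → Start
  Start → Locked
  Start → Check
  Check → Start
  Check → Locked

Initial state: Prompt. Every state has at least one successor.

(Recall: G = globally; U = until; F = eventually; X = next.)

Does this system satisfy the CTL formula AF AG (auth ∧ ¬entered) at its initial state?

Does not hold

States satisfying AG (auth ∧ ¬entered): ∅.
States satisfying AF AG (auth ∧ ¬entered): ∅.
There is a path from Prompt along which AG (auth ∧ ¬entered) never holds.
Prompt ∉ Sat(AF AG (auth ∧ ¬entered)).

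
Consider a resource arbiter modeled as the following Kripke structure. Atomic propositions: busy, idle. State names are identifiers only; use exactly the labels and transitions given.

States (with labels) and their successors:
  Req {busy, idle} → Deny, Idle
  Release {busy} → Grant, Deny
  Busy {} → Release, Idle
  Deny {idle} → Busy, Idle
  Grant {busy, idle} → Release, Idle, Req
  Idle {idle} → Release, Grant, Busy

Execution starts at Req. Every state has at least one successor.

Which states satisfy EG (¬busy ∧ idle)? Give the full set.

States satisfying ¬busy ∧ idle: {Deny, Idle}.
States satisfying EG (¬busy ∧ idle): ∅.

none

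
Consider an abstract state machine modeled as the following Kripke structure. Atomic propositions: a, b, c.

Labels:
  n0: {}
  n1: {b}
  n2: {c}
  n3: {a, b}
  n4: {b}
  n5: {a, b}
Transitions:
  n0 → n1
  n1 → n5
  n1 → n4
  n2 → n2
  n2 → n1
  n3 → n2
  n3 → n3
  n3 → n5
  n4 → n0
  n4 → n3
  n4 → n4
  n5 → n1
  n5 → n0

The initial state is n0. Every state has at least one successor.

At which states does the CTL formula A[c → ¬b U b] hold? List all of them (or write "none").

States satisfying c → ¬b: {n0, n1, n2, n3, n4, n5}.
States satisfying b: {n1, n3, n4, n5}.
States satisfying A[c → ¬b U b]: {n0, n1, n3, n4, n5}.

{n0, n1, n3, n4, n5}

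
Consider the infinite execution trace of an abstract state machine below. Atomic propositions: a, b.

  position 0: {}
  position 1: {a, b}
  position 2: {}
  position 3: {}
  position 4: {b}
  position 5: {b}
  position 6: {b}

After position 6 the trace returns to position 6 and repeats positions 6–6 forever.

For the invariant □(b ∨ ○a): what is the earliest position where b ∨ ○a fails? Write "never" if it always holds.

Check b ∨ ○a at each position in order: 0 ✓, 1 ✓.
At position 2 the labels are {} and the next position 3 has {}, so b ∨ ○a is false there. This is the first violation.

2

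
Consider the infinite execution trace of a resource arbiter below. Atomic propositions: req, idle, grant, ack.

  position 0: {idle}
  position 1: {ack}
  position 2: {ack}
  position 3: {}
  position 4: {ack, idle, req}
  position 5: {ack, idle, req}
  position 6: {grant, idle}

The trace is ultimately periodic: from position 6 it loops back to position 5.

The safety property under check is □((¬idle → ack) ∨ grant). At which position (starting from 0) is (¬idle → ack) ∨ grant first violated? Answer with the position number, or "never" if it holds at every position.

3

Check (¬idle → ack) ∨ grant at each position in order: 0 ✓, 1 ✓, 2 ✓.
At position 3 the labels are {}, so (¬idle → ack) ∨ grant is false there. This is the first violation.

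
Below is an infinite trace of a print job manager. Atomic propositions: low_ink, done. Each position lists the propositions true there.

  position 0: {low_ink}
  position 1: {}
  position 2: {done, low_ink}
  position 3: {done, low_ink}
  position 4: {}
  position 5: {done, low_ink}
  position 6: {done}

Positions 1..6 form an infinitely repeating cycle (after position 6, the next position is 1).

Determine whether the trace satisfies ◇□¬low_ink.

□¬low_ink is false at every position 0..6, so it never becomes true and ◇□¬low_ink fails.

Violated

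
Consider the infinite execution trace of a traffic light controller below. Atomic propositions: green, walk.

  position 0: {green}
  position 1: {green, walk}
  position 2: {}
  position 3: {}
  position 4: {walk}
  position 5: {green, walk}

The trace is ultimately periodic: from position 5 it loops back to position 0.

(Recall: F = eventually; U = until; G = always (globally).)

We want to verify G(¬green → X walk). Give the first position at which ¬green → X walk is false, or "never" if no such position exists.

2

Check ¬green → X walk at each position in order: 0 ✓, 1 ✓.
At position 2 the labels are {} and the next position 3 has {}, so ¬green → X walk is false there. This is the first violation.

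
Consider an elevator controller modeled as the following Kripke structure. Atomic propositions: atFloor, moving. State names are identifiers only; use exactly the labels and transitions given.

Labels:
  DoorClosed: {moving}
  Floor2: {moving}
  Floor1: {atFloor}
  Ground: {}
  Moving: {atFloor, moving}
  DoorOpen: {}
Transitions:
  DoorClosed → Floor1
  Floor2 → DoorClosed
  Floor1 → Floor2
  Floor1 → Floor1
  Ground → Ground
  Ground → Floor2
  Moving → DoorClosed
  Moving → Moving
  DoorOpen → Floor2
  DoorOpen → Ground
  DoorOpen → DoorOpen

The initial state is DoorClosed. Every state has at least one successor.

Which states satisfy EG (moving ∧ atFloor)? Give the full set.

{Moving}

States satisfying moving ∧ atFloor: {Moving}.
States satisfying EG (moving ∧ atFloor): {Moving}.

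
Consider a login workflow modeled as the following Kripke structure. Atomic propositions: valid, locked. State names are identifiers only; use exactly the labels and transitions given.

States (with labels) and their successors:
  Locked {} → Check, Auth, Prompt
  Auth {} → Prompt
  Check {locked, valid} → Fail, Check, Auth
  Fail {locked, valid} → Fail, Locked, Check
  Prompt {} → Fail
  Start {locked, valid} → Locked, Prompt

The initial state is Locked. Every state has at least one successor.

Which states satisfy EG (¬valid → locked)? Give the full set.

{Check, Fail}

States satisfying ¬valid → locked: {Check, Fail, Start}.
States satisfying EG (¬valid → locked): {Check, Fail}.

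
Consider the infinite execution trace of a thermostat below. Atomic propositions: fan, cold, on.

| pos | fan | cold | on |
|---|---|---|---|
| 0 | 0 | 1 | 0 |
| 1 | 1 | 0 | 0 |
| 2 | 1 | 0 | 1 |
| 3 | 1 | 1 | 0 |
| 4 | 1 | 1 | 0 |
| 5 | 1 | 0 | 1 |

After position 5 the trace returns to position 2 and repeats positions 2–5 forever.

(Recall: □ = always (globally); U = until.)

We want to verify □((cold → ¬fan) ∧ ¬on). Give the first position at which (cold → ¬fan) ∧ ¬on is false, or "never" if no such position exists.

2

Check (cold → ¬fan) ∧ ¬on at each position in order: 0 ✓, 1 ✓.
At position 2 the labels are {fan, on}, so (cold → ¬fan) ∧ ¬on is false there. This is the first violation.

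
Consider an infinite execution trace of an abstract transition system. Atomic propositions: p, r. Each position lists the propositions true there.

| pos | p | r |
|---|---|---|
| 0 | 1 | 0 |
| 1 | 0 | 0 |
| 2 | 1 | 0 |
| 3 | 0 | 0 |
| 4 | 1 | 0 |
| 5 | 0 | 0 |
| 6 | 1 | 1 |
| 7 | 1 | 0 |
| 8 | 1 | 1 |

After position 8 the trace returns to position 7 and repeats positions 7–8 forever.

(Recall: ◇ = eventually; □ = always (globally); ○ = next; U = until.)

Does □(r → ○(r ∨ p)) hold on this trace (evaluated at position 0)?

Yes

r → ○(r ∨ p) holds at every position 0..8, and those are all positions ever visited, so □(r → ○(r ∨ p)) holds.
Positions where r holds: 6, 8.
Check ○(r ∨ p) at each: 6→ok, 8→ok.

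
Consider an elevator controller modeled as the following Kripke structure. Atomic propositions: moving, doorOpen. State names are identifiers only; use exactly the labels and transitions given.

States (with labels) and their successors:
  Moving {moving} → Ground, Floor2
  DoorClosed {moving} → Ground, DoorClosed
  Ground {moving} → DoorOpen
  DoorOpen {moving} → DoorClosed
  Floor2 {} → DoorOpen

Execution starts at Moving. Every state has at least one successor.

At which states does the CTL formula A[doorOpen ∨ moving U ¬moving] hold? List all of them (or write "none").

{Floor2}

States satisfying doorOpen ∨ moving: {Moving, DoorClosed, Ground, DoorOpen}.
States satisfying ¬moving: {Floor2}.
States satisfying A[doorOpen ∨ moving U ¬moving]: {Floor2}.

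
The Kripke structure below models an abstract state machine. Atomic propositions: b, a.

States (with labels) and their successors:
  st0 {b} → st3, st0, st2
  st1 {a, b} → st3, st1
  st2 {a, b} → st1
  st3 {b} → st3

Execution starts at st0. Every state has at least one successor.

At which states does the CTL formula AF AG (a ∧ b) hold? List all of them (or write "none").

States satisfying AG (a ∧ b): ∅.
States satisfying AF AG (a ∧ b): ∅.

none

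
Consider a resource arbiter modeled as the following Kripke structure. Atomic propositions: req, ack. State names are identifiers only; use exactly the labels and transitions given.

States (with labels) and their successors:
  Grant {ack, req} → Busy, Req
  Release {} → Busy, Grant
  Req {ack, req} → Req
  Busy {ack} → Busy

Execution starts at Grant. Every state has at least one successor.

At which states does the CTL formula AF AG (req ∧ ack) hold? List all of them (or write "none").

States satisfying AG (req ∧ ack): {Req}.
States satisfying AF AG (req ∧ ack): {Req}.

{Req}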